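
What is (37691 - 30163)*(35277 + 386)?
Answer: 268471064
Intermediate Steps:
(37691 - 30163)*(35277 + 386) = 7528*35663 = 268471064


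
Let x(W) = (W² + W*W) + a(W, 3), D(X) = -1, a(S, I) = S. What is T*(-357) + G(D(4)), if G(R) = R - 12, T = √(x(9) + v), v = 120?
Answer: -13 - 357*√291 ≈ -6103.0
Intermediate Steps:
x(W) = W + 2*W² (x(W) = (W² + W*W) + W = (W² + W²) + W = 2*W² + W = W + 2*W²)
T = √291 (T = √(9*(1 + 2*9) + 120) = √(9*(1 + 18) + 120) = √(9*19 + 120) = √(171 + 120) = √291 ≈ 17.059)
G(R) = -12 + R
T*(-357) + G(D(4)) = √291*(-357) + (-12 - 1) = -357*√291 - 13 = -13 - 357*√291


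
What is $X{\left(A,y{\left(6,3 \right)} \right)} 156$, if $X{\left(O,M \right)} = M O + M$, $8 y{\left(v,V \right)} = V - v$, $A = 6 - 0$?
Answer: $- \frac{819}{2} \approx -409.5$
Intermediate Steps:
$A = 6$ ($A = 6 + 0 = 6$)
$y{\left(v,V \right)} = - \frac{v}{8} + \frac{V}{8}$ ($y{\left(v,V \right)} = \frac{V - v}{8} = - \frac{v}{8} + \frac{V}{8}$)
$X{\left(O,M \right)} = M + M O$
$X{\left(A,y{\left(6,3 \right)} \right)} 156 = \left(\left(- \frac{1}{8}\right) 6 + \frac{1}{8} \cdot 3\right) \left(1 + 6\right) 156 = \left(- \frac{3}{4} + \frac{3}{8}\right) 7 \cdot 156 = \left(- \frac{3}{8}\right) 7 \cdot 156 = \left(- \frac{21}{8}\right) 156 = - \frac{819}{2}$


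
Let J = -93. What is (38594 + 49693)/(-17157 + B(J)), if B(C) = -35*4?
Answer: -88287/17297 ≈ -5.1042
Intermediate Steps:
B(C) = -140
(38594 + 49693)/(-17157 + B(J)) = (38594 + 49693)/(-17157 - 140) = 88287/(-17297) = 88287*(-1/17297) = -88287/17297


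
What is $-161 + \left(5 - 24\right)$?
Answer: $-180$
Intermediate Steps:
$-161 + \left(5 - 24\right) = -161 - 19 = -180$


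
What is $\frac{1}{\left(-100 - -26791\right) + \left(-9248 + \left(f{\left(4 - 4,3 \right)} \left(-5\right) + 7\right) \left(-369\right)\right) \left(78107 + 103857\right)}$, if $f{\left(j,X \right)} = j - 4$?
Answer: $- \frac{1}{3495683713} \approx -2.8607 \cdot 10^{-10}$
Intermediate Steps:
$f{\left(j,X \right)} = -4 + j$
$\frac{1}{\left(-100 - -26791\right) + \left(-9248 + \left(f{\left(4 - 4,3 \right)} \left(-5\right) + 7\right) \left(-369\right)\right) \left(78107 + 103857\right)} = \frac{1}{\left(-100 - -26791\right) + \left(-9248 + \left(\left(-4 + \left(4 - 4\right)\right) \left(-5\right) + 7\right) \left(-369\right)\right) \left(78107 + 103857\right)} = \frac{1}{\left(-100 + 26791\right) + \left(-9248 + \left(\left(-4 + 0\right) \left(-5\right) + 7\right) \left(-369\right)\right) 181964} = \frac{1}{26691 + \left(-9248 + \left(\left(-4\right) \left(-5\right) + 7\right) \left(-369\right)\right) 181964} = \frac{1}{26691 + \left(-9248 + \left(20 + 7\right) \left(-369\right)\right) 181964} = \frac{1}{26691 + \left(-9248 + 27 \left(-369\right)\right) 181964} = \frac{1}{26691 + \left(-9248 - 9963\right) 181964} = \frac{1}{26691 - 3495710404} = \frac{1}{-3495683713} = - \frac{1}{3495683713}$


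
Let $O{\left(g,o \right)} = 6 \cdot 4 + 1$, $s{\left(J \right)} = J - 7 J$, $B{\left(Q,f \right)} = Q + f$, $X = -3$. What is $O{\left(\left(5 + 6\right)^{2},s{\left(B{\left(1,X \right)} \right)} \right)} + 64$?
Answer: $89$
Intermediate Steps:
$s{\left(J \right)} = - 6 J$
$O{\left(g,o \right)} = 25$ ($O{\left(g,o \right)} = 24 + 1 = 25$)
$O{\left(\left(5 + 6\right)^{2},s{\left(B{\left(1,X \right)} \right)} \right)} + 64 = 25 + 64 = 89$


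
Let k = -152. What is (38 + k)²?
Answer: 12996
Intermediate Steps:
(38 + k)² = (38 - 152)² = (-114)² = 12996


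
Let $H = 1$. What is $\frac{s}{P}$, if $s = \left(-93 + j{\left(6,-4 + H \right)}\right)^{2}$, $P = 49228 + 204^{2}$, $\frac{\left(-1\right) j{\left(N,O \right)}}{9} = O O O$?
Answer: $\frac{5625}{22711} \approx 0.24768$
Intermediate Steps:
$j{\left(N,O \right)} = - 9 O^{3}$ ($j{\left(N,O \right)} = - 9 O O O = - 9 O^{2} O = - 9 O^{3}$)
$P = 90844$ ($P = 49228 + 41616 = 90844$)
$s = 22500$ ($s = \left(-93 - 9 \left(-4 + 1\right)^{3}\right)^{2} = \left(-93 - 9 \left(-3\right)^{3}\right)^{2} = \left(-93 - -243\right)^{2} = \left(-93 + 243\right)^{2} = 150^{2} = 22500$)
$\frac{s}{P} = \frac{22500}{90844} = 22500 \cdot \frac{1}{90844} = \frac{5625}{22711}$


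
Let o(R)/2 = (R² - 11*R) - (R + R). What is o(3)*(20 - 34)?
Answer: 840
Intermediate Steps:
o(R) = -26*R + 2*R² (o(R) = 2*((R² - 11*R) - (R + R)) = 2*((R² - 11*R) - 2*R) = 2*(R² - 13*R) = -26*R + 2*R²)
o(3)*(20 - 34) = (2*3*(-13 + 3))*(20 - 34) = (2*3*(-10))*(-14) = -60*(-14) = 840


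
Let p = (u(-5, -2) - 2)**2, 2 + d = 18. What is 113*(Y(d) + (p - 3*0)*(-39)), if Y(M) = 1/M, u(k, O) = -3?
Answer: -1762687/16 ≈ -1.1017e+5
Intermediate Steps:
d = 16 (d = -2 + 18 = 16)
p = 25 (p = (-3 - 2)**2 = (-5)**2 = 25)
113*(Y(d) + (p - 3*0)*(-39)) = 113*(1/16 + (25 - 3*0)*(-39)) = 113*(1/16 + (25 + 0)*(-39)) = 113*(1/16 + 25*(-39)) = 113*(1/16 - 975) = 113*(-15599/16) = -1762687/16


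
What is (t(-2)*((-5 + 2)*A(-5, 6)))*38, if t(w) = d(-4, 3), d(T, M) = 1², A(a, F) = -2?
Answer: 228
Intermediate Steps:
d(T, M) = 1
t(w) = 1
(t(-2)*((-5 + 2)*A(-5, 6)))*38 = (1*((-5 + 2)*(-2)))*38 = (1*(-3*(-2)))*38 = (1*6)*38 = 6*38 = 228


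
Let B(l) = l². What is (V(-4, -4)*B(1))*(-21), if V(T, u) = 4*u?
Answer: 336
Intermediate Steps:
(V(-4, -4)*B(1))*(-21) = ((4*(-4))*1²)*(-21) = -16*1*(-21) = -16*(-21) = 336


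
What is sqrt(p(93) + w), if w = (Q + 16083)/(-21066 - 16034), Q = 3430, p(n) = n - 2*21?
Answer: sqrt(694729777)/3710 ≈ 7.1045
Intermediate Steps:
p(n) = -42 + n (p(n) = n - 42 = -42 + n)
w = -19513/37100 (w = (3430 + 16083)/(-21066 - 16034) = 19513/(-37100) = 19513*(-1/37100) = -19513/37100 ≈ -0.52596)
sqrt(p(93) + w) = sqrt((-42 + 93) - 19513/37100) = sqrt(51 - 19513/37100) = sqrt(1872587/37100) = sqrt(694729777)/3710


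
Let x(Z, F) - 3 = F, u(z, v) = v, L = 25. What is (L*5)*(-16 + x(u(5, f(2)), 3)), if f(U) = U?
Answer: -1250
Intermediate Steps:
x(Z, F) = 3 + F
(L*5)*(-16 + x(u(5, f(2)), 3)) = (25*5)*(-16 + (3 + 3)) = 125*(-16 + 6) = 125*(-10) = -1250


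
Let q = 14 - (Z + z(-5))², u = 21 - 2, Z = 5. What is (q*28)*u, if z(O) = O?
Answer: 7448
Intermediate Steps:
u = 19
q = 14 (q = 14 - (5 - 5)² = 14 - 1*0² = 14 - 1*0 = 14 + 0 = 14)
(q*28)*u = (14*28)*19 = 392*19 = 7448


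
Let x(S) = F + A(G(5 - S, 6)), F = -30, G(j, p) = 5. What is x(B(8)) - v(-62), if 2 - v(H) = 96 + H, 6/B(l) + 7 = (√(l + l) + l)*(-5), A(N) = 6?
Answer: 8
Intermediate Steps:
B(l) = 6/(-7 - 5*l - 5*√2*√l) (B(l) = 6/(-7 + (√(l + l) + l)*(-5)) = 6/(-7 + (√(2*l) + l)*(-5)) = 6/(-7 + (√2*√l + l)*(-5)) = 6/(-7 + (l + √2*√l)*(-5)) = 6/(-7 + (-5*l - 5*√2*√l)) = 6/(-7 - 5*l - 5*√2*√l))
v(H) = -94 - H (v(H) = 2 - (96 + H) = 2 + (-96 - H) = -94 - H)
x(S) = -24 (x(S) = -30 + 6 = -24)
x(B(8)) - v(-62) = -24 - (-94 - 1*(-62)) = -24 - (-94 + 62) = -24 - 1*(-32) = -24 + 32 = 8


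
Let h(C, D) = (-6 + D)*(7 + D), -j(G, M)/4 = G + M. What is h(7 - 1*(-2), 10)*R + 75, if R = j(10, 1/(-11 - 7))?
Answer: -23669/9 ≈ -2629.9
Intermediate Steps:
j(G, M) = -4*G - 4*M (j(G, M) = -4*(G + M) = -4*G - 4*M)
R = -358/9 (R = -4*10 - 4/(-11 - 7) = -40 - 4/(-18) = -40 - 4*(-1/18) = -40 + 2/9 = -358/9 ≈ -39.778)
h(7 - 1*(-2), 10)*R + 75 = (-42 + 10 + 10²)*(-358/9) + 75 = (-42 + 10 + 100)*(-358/9) + 75 = 68*(-358/9) + 75 = -24344/9 + 75 = -23669/9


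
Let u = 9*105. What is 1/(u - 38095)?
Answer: -1/37150 ≈ -2.6918e-5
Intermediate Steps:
u = 945
1/(u - 38095) = 1/(945 - 38095) = 1/(-37150) = -1/37150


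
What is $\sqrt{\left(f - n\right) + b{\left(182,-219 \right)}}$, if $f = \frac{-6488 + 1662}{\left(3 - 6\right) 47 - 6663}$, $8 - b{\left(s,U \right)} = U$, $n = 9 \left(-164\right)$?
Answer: $\frac{\sqrt{243432798}}{378} \approx 41.276$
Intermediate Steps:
$n = -1476$
$b{\left(s,U \right)} = 8 - U$
$f = \frac{2413}{3402}$ ($f = - \frac{4826}{\left(-3\right) 47 - 6663} = - \frac{4826}{-141 - 6663} = - \frac{4826}{-6804} = \left(-4826\right) \left(- \frac{1}{6804}\right) = \frac{2413}{3402} \approx 0.70929$)
$\sqrt{\left(f - n\right) + b{\left(182,-219 \right)}} = \sqrt{\left(\frac{2413}{3402} - -1476\right) + \left(8 - -219\right)} = \sqrt{\left(\frac{2413}{3402} + 1476\right) + \left(8 + 219\right)} = \sqrt{\frac{5023765}{3402} + 227} = \sqrt{\frac{5796019}{3402}} = \frac{\sqrt{243432798}}{378}$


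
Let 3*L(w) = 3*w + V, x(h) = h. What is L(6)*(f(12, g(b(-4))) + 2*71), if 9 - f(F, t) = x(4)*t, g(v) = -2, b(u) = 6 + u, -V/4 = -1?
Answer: 1166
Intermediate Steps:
V = 4 (V = -4*(-1) = 4)
L(w) = 4/3 + w (L(w) = (3*w + 4)/3 = (4 + 3*w)/3 = 4/3 + w)
f(F, t) = 9 - 4*t
L(6)*(f(12, g(b(-4))) + 2*71) = (4/3 + 6)*((9 - 4*(-2)) + 2*71) = 22*((9 + 8) + 142)/3 = 22*(17 + 142)/3 = (22/3)*159 = 1166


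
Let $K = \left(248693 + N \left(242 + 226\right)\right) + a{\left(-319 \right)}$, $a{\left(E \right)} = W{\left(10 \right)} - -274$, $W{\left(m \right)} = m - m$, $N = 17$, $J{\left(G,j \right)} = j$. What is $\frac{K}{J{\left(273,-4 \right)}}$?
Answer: $- \frac{256923}{4} \approx -64231.0$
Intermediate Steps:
$W{\left(m \right)} = 0$
$a{\left(E \right)} = 274$ ($a{\left(E \right)} = 0 - -274 = 0 + 274 = 274$)
$K = 256923$ ($K = \left(248693 + 17 \left(242 + 226\right)\right) + 274 = \left(248693 + 17 \cdot 468\right) + 274 = \left(248693 + 7956\right) + 274 = 256649 + 274 = 256923$)
$\frac{K}{J{\left(273,-4 \right)}} = \frac{256923}{-4} = 256923 \left(- \frac{1}{4}\right) = - \frac{256923}{4}$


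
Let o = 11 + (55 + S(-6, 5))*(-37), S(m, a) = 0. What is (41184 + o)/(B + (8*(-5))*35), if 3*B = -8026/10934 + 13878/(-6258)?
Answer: -9569721084/342365299 ≈ -27.952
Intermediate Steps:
B = -2404390/2443749 (B = (-8026/10934 + 13878/(-6258))/3 = (-8026*1/10934 + 13878*(-1/6258))/3 = (-4013/5467 - 2313/1043)/3 = (1/3)*(-2404390/814583) = -2404390/2443749 ≈ -0.98389)
o = -2024 (o = 11 + (55 + 0)*(-37) = 11 + 55*(-37) = 11 - 2035 = -2024)
(41184 + o)/(B + (8*(-5))*35) = (41184 - 2024)/(-2404390/2443749 + (8*(-5))*35) = 39160/(-2404390/2443749 - 40*35) = 39160/(-2404390/2443749 - 1400) = 39160/(-3423652990/2443749) = 39160*(-2443749/3423652990) = -9569721084/342365299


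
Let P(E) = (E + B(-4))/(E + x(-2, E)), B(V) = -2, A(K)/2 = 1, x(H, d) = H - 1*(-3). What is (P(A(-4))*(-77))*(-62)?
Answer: 0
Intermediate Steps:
x(H, d) = 3 + H (x(H, d) = H + 3 = 3 + H)
A(K) = 2 (A(K) = 2*1 = 2)
P(E) = (-2 + E)/(1 + E) (P(E) = (E - 2)/(E + (3 - 2)) = (-2 + E)/(E + 1) = (-2 + E)/(1 + E))
(P(A(-4))*(-77))*(-62) = (((-2 + 2)/(1 + 2))*(-77))*(-62) = ((0/3)*(-77))*(-62) = (((⅓)*0)*(-77))*(-62) = (0*(-77))*(-62) = 0*(-62) = 0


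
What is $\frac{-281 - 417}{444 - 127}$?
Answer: $- \frac{698}{317} \approx -2.2019$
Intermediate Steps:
$\frac{-281 - 417}{444 - 127} = - \frac{698}{444 - 127} = - \frac{698}{317}$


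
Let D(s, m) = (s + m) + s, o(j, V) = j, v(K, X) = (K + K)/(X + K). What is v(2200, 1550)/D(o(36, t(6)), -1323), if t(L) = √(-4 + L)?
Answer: -88/93825 ≈ -0.00093792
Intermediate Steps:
v(K, X) = 2*K/(K + X) (v(K, X) = (2*K)/(K + X) = 2*K/(K + X))
D(s, m) = m + 2*s (D(s, m) = (m + s) + s = m + 2*s)
v(2200, 1550)/D(o(36, t(6)), -1323) = (2*2200/(2200 + 1550))/(-1323 + 2*36) = (2*2200/3750)/(-1323 + 72) = (2*2200*(1/3750))/(-1251) = (88/75)*(-1/1251) = -88/93825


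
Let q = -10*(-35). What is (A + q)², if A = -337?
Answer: 169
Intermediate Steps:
q = 350
(A + q)² = (-337 + 350)² = 13² = 169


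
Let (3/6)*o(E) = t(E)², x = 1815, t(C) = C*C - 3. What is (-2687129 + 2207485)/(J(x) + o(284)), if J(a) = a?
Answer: -479644/13009814633 ≈ -3.6868e-5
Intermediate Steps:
t(C) = -3 + C² (t(C) = C² - 3 = -3 + C²)
o(E) = 2*(-3 + E²)²
(-2687129 + 2207485)/(J(x) + o(284)) = (-2687129 + 2207485)/(1815 + 2*(-3 + 284²)²) = -479644/(1815 + 2*(-3 + 80656)²) = -479644/(1815 + 2*80653²) = -479644/(1815 + 2*6504906409) = -479644/(1815 + 13009812818) = -479644/13009814633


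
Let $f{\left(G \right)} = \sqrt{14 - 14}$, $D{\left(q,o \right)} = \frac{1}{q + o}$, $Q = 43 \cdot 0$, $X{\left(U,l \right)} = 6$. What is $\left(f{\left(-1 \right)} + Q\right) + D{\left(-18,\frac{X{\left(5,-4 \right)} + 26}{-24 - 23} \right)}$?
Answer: $- \frac{47}{878} \approx -0.053531$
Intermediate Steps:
$Q = 0$
$D{\left(q,o \right)} = \frac{1}{o + q}$
$f{\left(G \right)} = 0$ ($f{\left(G \right)} = \sqrt{0} = 0$)
$\left(f{\left(-1 \right)} + Q\right) + D{\left(-18,\frac{X{\left(5,-4 \right)} + 26}{-24 - 23} \right)} = \left(0 + 0\right) + \frac{1}{\frac{6 + 26}{-24 - 23} - 18} = 0 + \frac{1}{\frac{32}{-47} - 18} = 0 + \frac{1}{32 \left(- \frac{1}{47}\right) - 18} = 0 + \frac{1}{- \frac{32}{47} - 18} = 0 + \frac{1}{- \frac{878}{47}} = 0 - \frac{47}{878} = - \frac{47}{878}$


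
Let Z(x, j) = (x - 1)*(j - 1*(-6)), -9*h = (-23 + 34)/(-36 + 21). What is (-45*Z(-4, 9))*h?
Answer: 275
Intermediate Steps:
h = 11/135 (h = -(-23 + 34)/(9*(-36 + 21)) = -11/(9*(-15)) = -11*(-1)/(9*15) = -⅑*(-11/15) = 11/135 ≈ 0.081481)
Z(x, j) = (-1 + x)*(6 + j) (Z(x, j) = (-1 + x)*(j + 6) = (-1 + x)*(6 + j))
(-45*Z(-4, 9))*h = -45*(-6 - 1*9 + 6*(-4) + 9*(-4))*(11/135) = -45*(-6 - 9 - 24 - 36)*(11/135) = -45*(-75)*(11/135) = 3375*(11/135) = 275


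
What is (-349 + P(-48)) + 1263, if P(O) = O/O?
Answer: 915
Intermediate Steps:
P(O) = 1
(-349 + P(-48)) + 1263 = (-349 + 1) + 1263 = -348 + 1263 = 915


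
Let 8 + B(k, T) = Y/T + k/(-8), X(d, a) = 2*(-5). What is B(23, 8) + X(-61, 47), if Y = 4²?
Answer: -151/8 ≈ -18.875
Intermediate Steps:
Y = 16
X(d, a) = -10
B(k, T) = -8 + 16/T - k/8 (B(k, T) = -8 + (16/T + k/(-8)) = -8 + (16/T + k*(-⅛)) = -8 + (16/T - k/8) = -8 + 16/T - k/8)
B(23, 8) + X(-61, 47) = (-8 + 16/8 - ⅛*23) - 10 = (-8 + 16*(⅛) - 23/8) - 10 = (-8 + 2 - 23/8) - 10 = -71/8 - 10 = -151/8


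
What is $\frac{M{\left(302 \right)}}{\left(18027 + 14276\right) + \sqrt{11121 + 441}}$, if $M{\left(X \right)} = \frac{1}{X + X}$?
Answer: $\frac{32303}{630257237188} - \frac{\sqrt{11562}}{630257237188} \approx 5.1083 \cdot 10^{-8}$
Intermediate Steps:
$M{\left(X \right)} = \frac{1}{2 X}$
$\frac{M{\left(302 \right)}}{\left(18027 + 14276\right) + \sqrt{11121 + 441}} = \frac{\frac{1}{2} \cdot \frac{1}{302}}{\left(18027 + 14276\right) + \sqrt{11121 + 441}} = \frac{\frac{1}{2} \cdot \frac{1}{302}}{32303 + \sqrt{11562}} = \frac{1}{604 \left(32303 + \sqrt{11562}\right)}$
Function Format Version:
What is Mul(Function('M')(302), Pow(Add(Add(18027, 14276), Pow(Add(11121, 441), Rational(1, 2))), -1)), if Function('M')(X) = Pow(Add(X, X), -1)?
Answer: Add(Rational(32303, 630257237188), Mul(Rational(-1, 630257237188), Pow(11562, Rational(1, 2)))) ≈ 5.1083e-8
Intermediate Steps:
Function('M')(X) = Mul(Rational(1, 2), Pow(X, -1)) (Function('M')(X) = Pow(Mul(2, X), -1) = Mul(Rational(1, 2), Pow(X, -1)))
Mul(Function('M')(302), Pow(Add(Add(18027, 14276), Pow(Add(11121, 441), Rational(1, 2))), -1)) = Mul(Mul(Rational(1, 2), Pow(302, -1)), Pow(Add(Add(18027, 14276), Pow(Add(11121, 441), Rational(1, 2))), -1)) = Mul(Mul(Rational(1, 2), Rational(1, 302)), Pow(Add(32303, Pow(11562, Rational(1, 2))), -1)) = Mul(Rational(1, 604), Pow(Add(32303, Pow(11562, Rational(1, 2))), -1))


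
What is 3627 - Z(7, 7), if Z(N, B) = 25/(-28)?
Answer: 101581/28 ≈ 3627.9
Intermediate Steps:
Z(N, B) = -25/28 (Z(N, B) = 25*(-1/28) = -25/28)
3627 - Z(7, 7) = 3627 - 1*(-25/28) = 3627 + 25/28 = 101581/28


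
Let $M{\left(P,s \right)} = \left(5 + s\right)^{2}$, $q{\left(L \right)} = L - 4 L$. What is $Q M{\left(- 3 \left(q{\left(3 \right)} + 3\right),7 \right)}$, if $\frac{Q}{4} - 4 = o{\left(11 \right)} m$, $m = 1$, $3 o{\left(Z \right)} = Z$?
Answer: $4416$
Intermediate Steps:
$o{\left(Z \right)} = \frac{Z}{3}$
$Q = \frac{92}{3}$ ($Q = 16 + 4 \cdot \frac{1}{3} \cdot 11 \cdot 1 = 16 + 4 \cdot \frac{11}{3} \cdot 1 = 16 + 4 \cdot \frac{11}{3} = 16 + \frac{44}{3} = \frac{92}{3} \approx 30.667$)
$q{\left(L \right)} = - 3 L$
$Q M{\left(- 3 \left(q{\left(3 \right)} + 3\right),7 \right)} = \frac{92 \left(5 + 7\right)^{2}}{3} = \frac{92 \cdot 12^{2}}{3} = \frac{92}{3} \cdot 144 = 4416$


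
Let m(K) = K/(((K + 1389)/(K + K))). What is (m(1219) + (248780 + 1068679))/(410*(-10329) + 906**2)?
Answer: -245636071/635989488 ≈ -0.38623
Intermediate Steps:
m(K) = 2*K**2/(1389 + K) (m(K) = K/(((1389 + K)/((2*K)))) = K/(((1389 + K)*(1/(2*K)))) = K/(((1389 + K)/(2*K))) = K*(2*K/(1389 + K)) = 2*K**2/(1389 + K))
(m(1219) + (248780 + 1068679))/(410*(-10329) + 906**2) = (2*1219**2/(1389 + 1219) + (248780 + 1068679))/(410*(-10329) + 906**2) = (2*1485961/2608 + 1317459)/(-4234890 + 820836) = (2*1485961*(1/2608) + 1317459)/(-3414054) = (1485961/1304 + 1317459)*(-1/3414054) = (1719452497/1304)*(-1/3414054) = -245636071/635989488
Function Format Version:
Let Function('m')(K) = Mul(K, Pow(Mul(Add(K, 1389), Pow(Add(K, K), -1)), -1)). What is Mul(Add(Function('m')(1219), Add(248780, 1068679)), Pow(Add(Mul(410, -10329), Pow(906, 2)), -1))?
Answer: Rational(-245636071, 635989488) ≈ -0.38623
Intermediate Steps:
Function('m')(K) = Mul(2, Pow(K, 2), Pow(Add(1389, K), -1)) (Function('m')(K) = Mul(K, Pow(Mul(Add(1389, K), Pow(Mul(2, K), -1)), -1)) = Mul(K, Pow(Mul(Add(1389, K), Mul(Rational(1, 2), Pow(K, -1))), -1)) = Mul(K, Pow(Mul(Rational(1, 2), Pow(K, -1), Add(1389, K)), -1)) = Mul(K, Mul(2, K, Pow(Add(1389, K), -1))) = Mul(2, Pow(K, 2), Pow(Add(1389, K), -1)))
Mul(Add(Function('m')(1219), Add(248780, 1068679)), Pow(Add(Mul(410, -10329), Pow(906, 2)), -1)) = Mul(Add(Mul(2, Pow(1219, 2), Pow(Add(1389, 1219), -1)), Add(248780, 1068679)), Pow(Add(Mul(410, -10329), Pow(906, 2)), -1)) = Mul(Add(Mul(2, 1485961, Pow(2608, -1)), 1317459), Pow(Add(-4234890, 820836), -1)) = Mul(Add(Mul(2, 1485961, Rational(1, 2608)), 1317459), Pow(-3414054, -1)) = Mul(Add(Rational(1485961, 1304), 1317459), Rational(-1, 3414054)) = Mul(Rational(1719452497, 1304), Rational(-1, 3414054)) = Rational(-245636071, 635989488)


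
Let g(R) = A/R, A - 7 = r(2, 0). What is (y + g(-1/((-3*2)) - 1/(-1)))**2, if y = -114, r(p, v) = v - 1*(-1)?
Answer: 562500/49 ≈ 11480.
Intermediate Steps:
r(p, v) = 1 + v (r(p, v) = v + 1 = 1 + v)
A = 8 (A = 7 + (1 + 0) = 7 + 1 = 8)
g(R) = 8/R
(y + g(-1/((-3*2)) - 1/(-1)))**2 = (-114 + 8/(-1/((-3*2)) - 1/(-1)))**2 = (-114 + 8/(-1/(-6) - 1*(-1)))**2 = (-114 + 8/(-1*(-1/6) + 1))**2 = (-114 + 8/(1/6 + 1))**2 = (-114 + 8/(7/6))**2 = (-114 + 8*(6/7))**2 = (-114 + 48/7)**2 = (-750/7)**2 = 562500/49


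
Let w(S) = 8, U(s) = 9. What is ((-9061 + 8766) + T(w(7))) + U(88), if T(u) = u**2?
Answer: -222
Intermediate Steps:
((-9061 + 8766) + T(w(7))) + U(88) = ((-9061 + 8766) + 8**2) + 9 = (-295 + 64) + 9 = -231 + 9 = -222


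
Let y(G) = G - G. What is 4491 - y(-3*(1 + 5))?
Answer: 4491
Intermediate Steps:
y(G) = 0
4491 - y(-3*(1 + 5)) = 4491 - 1*0 = 4491 + 0 = 4491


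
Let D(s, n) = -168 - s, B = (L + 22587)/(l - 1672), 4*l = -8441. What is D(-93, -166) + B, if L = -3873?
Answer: -403177/5043 ≈ -79.948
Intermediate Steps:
l = -8441/4 (l = (¼)*(-8441) = -8441/4 ≈ -2110.3)
B = -24952/5043 (B = (-3873 + 22587)/(-8441/4 - 1672) = 18714/(-15129/4) = 18714*(-4/15129) = -24952/5043 ≈ -4.9478)
D(-93, -166) + B = (-168 - 1*(-93)) - 24952/5043 = (-168 + 93) - 24952/5043 = -75 - 24952/5043 = -403177/5043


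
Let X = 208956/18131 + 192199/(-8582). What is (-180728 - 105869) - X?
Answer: -6370410150971/22228606 ≈ -2.8659e+5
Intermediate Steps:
X = -241642811/22228606 (X = 208956*(1/18131) + 192199*(-1/8582) = 208956/18131 - 27457/1226 = -241642811/22228606 ≈ -10.871)
(-180728 - 105869) - X = (-180728 - 105869) - 1*(-241642811/22228606) = -286597 + 241642811/22228606 = -6370410150971/22228606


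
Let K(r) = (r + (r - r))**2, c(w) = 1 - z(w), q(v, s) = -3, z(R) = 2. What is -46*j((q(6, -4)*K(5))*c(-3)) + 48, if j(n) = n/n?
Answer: 2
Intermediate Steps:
c(w) = -1 (c(w) = 1 - 1*2 = 1 - 2 = -1)
K(r) = r**2 (K(r) = (r + 0)**2 = r**2)
j(n) = 1
-46*j((q(6, -4)*K(5))*c(-3)) + 48 = -46*1 + 48 = -46 + 48 = 2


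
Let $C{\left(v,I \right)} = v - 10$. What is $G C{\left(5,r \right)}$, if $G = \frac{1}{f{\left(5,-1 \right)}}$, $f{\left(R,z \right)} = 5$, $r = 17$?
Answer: $-1$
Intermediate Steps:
$G = \frac{1}{5} \approx 0.2$
$C{\left(v,I \right)} = -10 + v$ ($C{\left(v,I \right)} = v - 10 = -10 + v$)
$G C{\left(5,r \right)} = \frac{-10 + 5}{5} = \frac{1}{5} \left(-5\right) = -1$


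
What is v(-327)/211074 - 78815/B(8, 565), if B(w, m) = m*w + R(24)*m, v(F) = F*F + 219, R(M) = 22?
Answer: -493987957/119256810 ≈ -4.1422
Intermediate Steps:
v(F) = 219 + F**2 (v(F) = F**2 + 219 = 219 + F**2)
B(w, m) = 22*m + m*w (B(w, m) = m*w + 22*m = 22*m + m*w)
v(-327)/211074 - 78815/B(8, 565) = (219 + (-327)**2)/211074 - 78815*1/(565*(22 + 8)) = (219 + 106929)*(1/211074) - 78815/(565*30) = 107148*(1/211074) - 78815/16950 = 17858/35179 - 78815*1/16950 = 17858/35179 - 15763/3390 = -493987957/119256810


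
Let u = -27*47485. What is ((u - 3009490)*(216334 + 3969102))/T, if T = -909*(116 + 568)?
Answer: 4490538589015/155439 ≈ 2.8889e+7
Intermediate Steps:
u = -1282095
T = -621756 (T = -909*684 = -621756)
((u - 3009490)*(216334 + 3969102))/T = ((-1282095 - 3009490)*(216334 + 3969102))/(-621756) = -4291585*4185436*(-1/621756) = -17962154356060*(-1/621756) = 4490538589015/155439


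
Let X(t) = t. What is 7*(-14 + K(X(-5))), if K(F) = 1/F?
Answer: -497/5 ≈ -99.400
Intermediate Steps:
K(F) = 1/F
7*(-14 + K(X(-5))) = 7*(-14 + 1/(-5)) = 7*(-14 - ⅕) = 7*(-71/5) = -497/5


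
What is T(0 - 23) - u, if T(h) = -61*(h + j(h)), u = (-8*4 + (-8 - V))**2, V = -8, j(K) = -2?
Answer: 501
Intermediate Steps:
u = 1024 (u = (-8*4 + (-8 - 1*(-8)))**2 = (-32 + (-8 + 8))**2 = (-32 + 0)**2 = (-32)**2 = 1024)
T(h) = 122 - 61*h (T(h) = -61*(h - 2) = -61*(-2 + h) = 122 - 61*h)
T(0 - 23) - u = (122 - 61*(0 - 23)) - 1*1024 = (122 - 61*(-23)) - 1024 = (122 + 1403) - 1024 = 1525 - 1024 = 501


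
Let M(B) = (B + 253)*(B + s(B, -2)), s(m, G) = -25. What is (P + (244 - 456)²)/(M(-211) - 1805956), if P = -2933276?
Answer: 722083/453967 ≈ 1.5906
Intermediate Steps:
M(B) = (-25 + B)*(253 + B) (M(B) = (B + 253)*(B - 25) = (253 + B)*(-25 + B) = (-25 + B)*(253 + B))
(P + (244 - 456)²)/(M(-211) - 1805956) = (-2933276 + (244 - 456)²)/((-6325 + (-211)² + 228*(-211)) - 1805956) = (-2933276 + (-212)²)/((-6325 + 44521 - 48108) - 1805956) = (-2933276 + 44944)/(-9912 - 1805956) = -2888332/(-1815868) = -2888332*(-1/1815868) = 722083/453967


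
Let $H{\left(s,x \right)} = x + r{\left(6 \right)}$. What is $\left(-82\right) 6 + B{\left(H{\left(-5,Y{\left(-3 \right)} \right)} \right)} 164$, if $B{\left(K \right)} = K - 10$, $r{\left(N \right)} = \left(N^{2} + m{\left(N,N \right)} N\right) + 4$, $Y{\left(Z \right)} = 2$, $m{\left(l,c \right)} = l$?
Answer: $10660$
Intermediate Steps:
$r{\left(N \right)} = 4 + 2 N^{2}$ ($r{\left(N \right)} = \left(N^{2} + N N\right) + 4 = \left(N^{2} + N^{2}\right) + 4 = 2 N^{2} + 4 = 4 + 2 N^{2}$)
$H{\left(s,x \right)} = 76 + x$ ($H{\left(s,x \right)} = x + \left(4 + 2 \cdot 6^{2}\right) = x + \left(4 + 2 \cdot 36\right) = x + \left(4 + 72\right) = x + 76 = 76 + x$)
$B{\left(K \right)} = -10 + K$ ($B{\left(K \right)} = K - 10 = -10 + K$)
$\left(-82\right) 6 + B{\left(H{\left(-5,Y{\left(-3 \right)} \right)} \right)} 164 = \left(-82\right) 6 + \left(-10 + \left(76 + 2\right)\right) 164 = -492 + \left(-10 + 78\right) 164 = -492 + 68 \cdot 164 = -492 + 11152 = 10660$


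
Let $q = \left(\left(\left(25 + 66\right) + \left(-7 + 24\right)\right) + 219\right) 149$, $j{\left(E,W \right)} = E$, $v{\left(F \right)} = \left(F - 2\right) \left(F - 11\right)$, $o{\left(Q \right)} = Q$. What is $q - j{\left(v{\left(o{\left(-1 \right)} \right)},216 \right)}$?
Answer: $48687$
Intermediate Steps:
$v{\left(F \right)} = \left(-11 + F\right) \left(-2 + F\right)$ ($v{\left(F \right)} = \left(-2 + F\right) \left(-11 + F\right) = \left(-11 + F\right) \left(-2 + F\right)$)
$q = 48723$ ($q = \left(\left(91 + 17\right) + 219\right) 149 = \left(108 + 219\right) 149 = 327 \cdot 149 = 48723$)
$q - j{\left(v{\left(o{\left(-1 \right)} \right)},216 \right)} = 48723 - \left(22 + \left(-1\right)^{2} - -13\right) = 48723 - \left(22 + 1 + 13\right) = 48723 - 36 = 48687$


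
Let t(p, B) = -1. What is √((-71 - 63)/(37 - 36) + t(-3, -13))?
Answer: 3*I*√15 ≈ 11.619*I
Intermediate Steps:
√((-71 - 63)/(37 - 36) + t(-3, -13)) = √((-71 - 63)/(37 - 36) - 1) = √(-134/1 - 1) = √(-134*1 - 1) = √(-134 - 1) = √(-135) = 3*I*√15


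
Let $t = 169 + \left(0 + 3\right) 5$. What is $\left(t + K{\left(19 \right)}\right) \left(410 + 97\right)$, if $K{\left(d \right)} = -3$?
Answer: $91767$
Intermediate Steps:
$t = 184$ ($t = 169 + 3 \cdot 5 = 169 + 15 = 184$)
$\left(t + K{\left(19 \right)}\right) \left(410 + 97\right) = \left(184 - 3\right) \left(410 + 97\right) = 181 \cdot 507 = 91767$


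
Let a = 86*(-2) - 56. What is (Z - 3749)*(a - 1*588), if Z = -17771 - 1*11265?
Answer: 26752560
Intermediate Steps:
Z = -29036 (Z = -17771 - 11265 = -29036)
a = -228 (a = -172 - 56 = -228)
(Z - 3749)*(a - 1*588) = (-29036 - 3749)*(-228 - 1*588) = -32785*(-228 - 588) = -32785*(-816) = 26752560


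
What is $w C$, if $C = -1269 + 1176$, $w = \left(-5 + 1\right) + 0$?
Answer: $372$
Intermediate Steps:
$w = -4$ ($w = -4 + 0 = -4$)
$C = -93$
$w C = \left(-4\right) \left(-93\right) = 372$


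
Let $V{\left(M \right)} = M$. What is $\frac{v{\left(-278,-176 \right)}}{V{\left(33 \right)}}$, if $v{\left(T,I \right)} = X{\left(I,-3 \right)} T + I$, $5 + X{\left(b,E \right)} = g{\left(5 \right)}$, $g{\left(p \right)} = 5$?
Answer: $- \frac{16}{3} \approx -5.3333$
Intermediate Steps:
$X{\left(b,E \right)} = 0$ ($X{\left(b,E \right)} = -5 + 5 = 0$)
$v{\left(T,I \right)} = I$ ($v{\left(T,I \right)} = 0 T + I = 0 + I = I$)
$\frac{v{\left(-278,-176 \right)}}{V{\left(33 \right)}} = - \frac{176}{33} = \left(-176\right) \frac{1}{33} = - \frac{16}{3}$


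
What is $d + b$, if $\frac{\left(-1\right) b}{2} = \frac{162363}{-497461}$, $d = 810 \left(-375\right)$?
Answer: $- \frac{151103454024}{497461} \approx -3.0375 \cdot 10^{5}$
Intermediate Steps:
$d = -303750$
$b = \frac{324726}{497461}$ ($b = - 2 \frac{162363}{-497461} = - 2 \cdot 162363 \left(- \frac{1}{497461}\right) = \left(-2\right) \left(- \frac{162363}{497461}\right) = \frac{324726}{497461} \approx 0.65277$)
$d + b = -303750 + \frac{324726}{497461} = - \frac{151103454024}{497461}$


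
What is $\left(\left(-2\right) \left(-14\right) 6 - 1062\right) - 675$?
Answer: $-1569$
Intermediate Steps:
$\left(\left(-2\right) \left(-14\right) 6 - 1062\right) - 675 = \left(28 \cdot 6 - 1062\right) - 675 = \left(168 - 1062\right) - 675 = -894 - 675 = -1569$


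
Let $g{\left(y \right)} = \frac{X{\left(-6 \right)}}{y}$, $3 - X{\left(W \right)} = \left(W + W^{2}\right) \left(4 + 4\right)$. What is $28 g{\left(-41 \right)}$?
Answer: $\frac{6636}{41} \approx 161.85$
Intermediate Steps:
$X{\left(W \right)} = 3 - 8 W - 8 W^{2}$ ($X{\left(W \right)} = 3 - \left(W + W^{2}\right) \left(4 + 4\right) = 3 - \left(W + W^{2}\right) 8 = 3 - \left(8 W + 8 W^{2}\right) = 3 - 8 W - 8 W^{2}$)
$g{\left(y \right)} = - \frac{237}{y}$ ($g{\left(y \right)} = \frac{3 - -48 - 8 \left(-6\right)^{2}}{y} = \frac{3 + 48 - 288}{y} = - \frac{237}{y}$)
$28 g{\left(-41 \right)} = 28 \left(- \frac{237}{-41}\right) = 28 \left(\left(-237\right) \left(- \frac{1}{41}\right)\right) = 28 \cdot \frac{237}{41} = \frac{6636}{41}$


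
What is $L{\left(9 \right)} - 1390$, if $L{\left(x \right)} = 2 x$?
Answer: $-1372$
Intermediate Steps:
$L{\left(9 \right)} - 1390 = 2 \cdot 9 - 1390 = 18 - 1390 = -1372$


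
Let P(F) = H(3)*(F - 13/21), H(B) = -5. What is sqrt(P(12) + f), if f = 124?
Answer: sqrt(29589)/21 ≈ 8.1912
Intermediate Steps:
P(F) = 65/21 - 5*F (P(F) = -5*(F - 13/21) = -5*(-13/21 + F) = 65/21 - 5*F)
sqrt(P(12) + f) = sqrt((65/21 - 5*12) + 124) = sqrt((65/21 - 60) + 124) = sqrt(-1195/21 + 124) = sqrt(1409/21) = sqrt(29589)/21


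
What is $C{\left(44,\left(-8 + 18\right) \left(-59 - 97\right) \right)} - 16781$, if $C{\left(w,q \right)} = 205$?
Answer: $-16576$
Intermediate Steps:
$C{\left(44,\left(-8 + 18\right) \left(-59 - 97\right) \right)} - 16781 = 205 - 16781 = -16576$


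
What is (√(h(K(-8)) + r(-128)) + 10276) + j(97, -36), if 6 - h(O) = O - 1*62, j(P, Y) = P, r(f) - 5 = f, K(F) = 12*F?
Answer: 10373 + √41 ≈ 10379.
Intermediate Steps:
r(f) = 5 + f
h(O) = 68 - O (h(O) = 6 - (O - 1*62) = 6 - (O - 62) = 6 - (-62 + O) = 6 + (62 - O) = 68 - O)
(√(h(K(-8)) + r(-128)) + 10276) + j(97, -36) = (√((68 - 12*(-8)) + (5 - 128)) + 10276) + 97 = (√((68 - 1*(-96)) - 123) + 10276) + 97 = (√((68 + 96) - 123) + 10276) + 97 = (√(164 - 123) + 10276) + 97 = (√41 + 10276) + 97 = (10276 + √41) + 97 = 10373 + √41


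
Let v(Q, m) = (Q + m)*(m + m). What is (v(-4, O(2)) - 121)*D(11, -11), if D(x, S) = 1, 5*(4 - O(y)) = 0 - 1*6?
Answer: -2713/25 ≈ -108.52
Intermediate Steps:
O(y) = 26/5 (O(y) = 4 - (0 - 1*6)/5 = 4 - (0 - 6)/5 = 4 - 1/5*(-6) = 4 + 6/5 = 26/5)
v(Q, m) = 2*m*(Q + m) (v(Q, m) = (Q + m)*(2*m) = 2*m*(Q + m))
(v(-4, O(2)) - 121)*D(11, -11) = (2*(26/5)*(-4 + 26/5) - 121)*1 = (2*(26/5)*(6/5) - 121)*1 = (312/25 - 121)*1 = -2713/25*1 = -2713/25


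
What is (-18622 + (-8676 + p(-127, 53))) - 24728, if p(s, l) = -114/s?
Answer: -6607188/127 ≈ -52025.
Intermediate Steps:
(-18622 + (-8676 + p(-127, 53))) - 24728 = (-18622 + (-8676 - 114/(-127))) - 24728 = (-18622 + (-8676 - 114*(-1/127))) - 24728 = (-18622 + (-8676 + 114/127)) - 24728 = (-18622 - 1101738/127) - 24728 = -3466732/127 - 24728 = -6607188/127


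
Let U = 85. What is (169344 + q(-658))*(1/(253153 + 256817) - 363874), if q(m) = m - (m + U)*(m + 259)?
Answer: 11122941102137039/509970 ≈ 2.1811e+10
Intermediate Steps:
q(m) = m - (85 + m)*(259 + m) (q(m) = m - (m + 85)*(m + 259) = m - (85 + m)*(259 + m))
(169344 + q(-658))*(1/(253153 + 256817) - 363874) = (169344 + (-22015 - 1*(-658)² - 343*(-658)))*(1/(253153 + 256817) - 363874) = (169344 + (-22015 - 1*432964 + 225694))*(1/509970 - 363874) = (169344 + (-22015 - 432964 + 225694))*(1/509970 - 363874) = (169344 - 229285)*(-185564823779/509970) = -59941*(-185564823779/509970) = 11122941102137039/509970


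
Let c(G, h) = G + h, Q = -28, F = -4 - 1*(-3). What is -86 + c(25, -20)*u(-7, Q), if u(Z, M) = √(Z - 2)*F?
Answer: -86 - 15*I ≈ -86.0 - 15.0*I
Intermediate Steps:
F = -1 (F = -4 + 3 = -1)
u(Z, M) = -√(-2 + Z) (u(Z, M) = √(Z - 2)*(-1) = √(-2 + Z)*(-1) = -√(-2 + Z))
-86 + c(25, -20)*u(-7, Q) = -86 + (25 - 20)*(-√(-2 - 7)) = -86 + 5*(-√(-9)) = -86 + 5*(-3*I) = -86 - 15*I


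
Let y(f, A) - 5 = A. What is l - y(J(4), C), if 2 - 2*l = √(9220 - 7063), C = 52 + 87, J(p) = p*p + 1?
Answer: -143 - √2157/2 ≈ -166.22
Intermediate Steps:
J(p) = 1 + p² (J(p) = p² + 1 = 1 + p²)
C = 139
y(f, A) = 5 + A
l = 1 - √2157/2 (l = 1 - √(9220 - 7063)/2 = 1 - √2157/2 ≈ -22.222)
l - y(J(4), C) = (1 - √2157/2) - (5 + 139) = (1 - √2157/2) - 1*144 = (1 - √2157/2) - 144 = -143 - √2157/2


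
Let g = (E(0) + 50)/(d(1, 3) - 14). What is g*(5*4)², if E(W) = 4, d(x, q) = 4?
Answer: -2160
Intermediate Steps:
g = -27/5 (g = (4 + 50)/(4 - 14) = 54/(-10) = 54*(-⅒) = -27/5 ≈ -5.4000)
g*(5*4)² = -27*(5*4)²/5 = -27/5*20² = -27/5*400 = -2160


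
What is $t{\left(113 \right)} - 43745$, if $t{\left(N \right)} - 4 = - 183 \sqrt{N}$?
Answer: $-43741 - 183 \sqrt{113} \approx -45686.0$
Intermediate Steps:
$t{\left(N \right)} = 4 - 183 \sqrt{N}$
$t{\left(113 \right)} - 43745 = \left(4 - 183 \sqrt{113}\right) - 43745 = -43741 - 183 \sqrt{113}$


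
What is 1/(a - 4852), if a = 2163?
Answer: -1/2689 ≈ -0.00037189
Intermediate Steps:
1/(a - 4852) = 1/(2163 - 4852) = 1/(-2689) = -1/2689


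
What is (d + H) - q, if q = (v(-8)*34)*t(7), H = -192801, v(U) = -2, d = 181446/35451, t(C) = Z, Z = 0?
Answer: -2278268935/11817 ≈ -1.9280e+5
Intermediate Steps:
t(C) = 0
d = 60482/11817 (d = 181446*(1/35451) = 60482/11817 ≈ 5.1182)
q = 0 (q = -2*34*0 = -68*0 = 0)
(d + H) - q = (60482/11817 - 192801) - 1*0 = -2278268935/11817 + 0 = -2278268935/11817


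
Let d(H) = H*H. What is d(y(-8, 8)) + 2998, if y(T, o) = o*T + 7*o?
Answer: 3062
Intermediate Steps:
y(T, o) = 7*o + T*o (y(T, o) = T*o + 7*o = 7*o + T*o)
d(H) = H²
d(y(-8, 8)) + 2998 = (8*(7 - 8))² + 2998 = (8*(-1))² + 2998 = (-8)² + 2998 = 64 + 2998 = 3062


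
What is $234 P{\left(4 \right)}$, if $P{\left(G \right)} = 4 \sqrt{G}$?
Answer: $1872$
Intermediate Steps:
$234 P{\left(4 \right)} = 234 \cdot 4 \sqrt{4} = 234 \cdot 4 \cdot 2 = 234 \cdot 8 = 1872$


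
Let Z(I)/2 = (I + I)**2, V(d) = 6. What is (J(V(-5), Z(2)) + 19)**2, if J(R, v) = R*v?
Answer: 44521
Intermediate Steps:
Z(I) = 8*I**2 (Z(I) = 2*(I + I)**2 = 2*(2*I)**2 = 2*(4*I**2) = 8*I**2)
(J(V(-5), Z(2)) + 19)**2 = (6*(8*2**2) + 19)**2 = (6*(8*4) + 19)**2 = (6*32 + 19)**2 = (192 + 19)**2 = 211**2 = 44521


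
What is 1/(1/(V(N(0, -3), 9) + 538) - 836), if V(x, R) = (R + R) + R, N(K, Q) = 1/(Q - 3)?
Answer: -565/472339 ≈ -0.0011962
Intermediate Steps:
N(K, Q) = 1/(-3 + Q)
V(x, R) = 3*R (V(x, R) = 2*R + R = 3*R)
1/(1/(V(N(0, -3), 9) + 538) - 836) = 1/(1/(3*9 + 538) - 836) = 1/(1/(27 + 538) - 836) = 1/(1/565 - 836) = 1/(-472339/565) = -565/472339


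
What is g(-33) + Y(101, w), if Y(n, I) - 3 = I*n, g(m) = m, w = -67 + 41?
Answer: -2656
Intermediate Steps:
w = -26
Y(n, I) = 3 + I*n
g(-33) + Y(101, w) = -33 + (3 - 26*101) = -33 + (3 - 2626) = -33 - 2623 = -2656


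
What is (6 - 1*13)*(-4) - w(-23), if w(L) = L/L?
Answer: 27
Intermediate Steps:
w(L) = 1
(6 - 1*13)*(-4) - w(-23) = (6 - 1*13)*(-4) - 1*1 = (6 - 13)*(-4) - 1 = -7*(-4) - 1 = 28 - 1 = 27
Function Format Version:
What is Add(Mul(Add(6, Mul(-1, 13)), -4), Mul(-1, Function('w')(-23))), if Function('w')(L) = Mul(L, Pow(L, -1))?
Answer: 27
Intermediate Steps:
Function('w')(L) = 1
Add(Mul(Add(6, Mul(-1, 13)), -4), Mul(-1, Function('w')(-23))) = Add(Mul(Add(6, Mul(-1, 13)), -4), Mul(-1, 1)) = Add(Mul(Add(6, -13), -4), -1) = Add(Mul(-7, -4), -1) = Add(28, -1) = 27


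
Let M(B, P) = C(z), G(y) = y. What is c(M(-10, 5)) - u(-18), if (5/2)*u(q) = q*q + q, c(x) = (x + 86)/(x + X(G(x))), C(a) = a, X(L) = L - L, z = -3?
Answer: -2251/15 ≈ -150.07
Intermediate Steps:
X(L) = 0
M(B, P) = -3
c(x) = (86 + x)/x (c(x) = (x + 86)/(x + 0) = (86 + x)/x)
u(q) = 2*q/5 + 2*q²/5 (u(q) = 2*(q*q + q)/5 = 2*(q² + q)/5 = 2*(q + q²)/5 = 2*q/5 + 2*q²/5)
c(M(-10, 5)) - u(-18) = (86 - 3)/(-3) - 2*(-18)*(1 - 18)/5 = -⅓*83 - 2*(-18)*(-17)/5 = -83/3 - 1*612/5 = -83/3 - 612/5 = -2251/15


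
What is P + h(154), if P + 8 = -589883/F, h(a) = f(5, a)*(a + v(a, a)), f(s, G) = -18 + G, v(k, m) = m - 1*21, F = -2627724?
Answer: 6032052427/154572 ≈ 39024.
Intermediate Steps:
v(k, m) = -21 + m (v(k, m) = m - 21 = -21 + m)
h(a) = (-21 + 2*a)*(-18 + a) (h(a) = (-18 + a)*(a + (-21 + a)) = (-18 + a)*(-21 + 2*a) = (-21 + 2*a)*(-18 + a))
P = -1201877/154572 (P = -8 - 589883/(-2627724) = -8 - 589883*(-1/2627724) = -8 + 34699/154572 = -1201877/154572 ≈ -7.7755)
P + h(154) = -1201877/154572 + (-21 + 2*154)*(-18 + 154) = -1201877/154572 + (-21 + 308)*136 = -1201877/154572 + 287*136 = -1201877/154572 + 39032 = 6032052427/154572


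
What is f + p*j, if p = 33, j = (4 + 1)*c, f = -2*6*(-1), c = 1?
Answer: 177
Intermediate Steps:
f = 12 (f = -12*(-1) = 12)
j = 5 (j = (4 + 1)*1 = 5*1 = 5)
f + p*j = 12 + 33*5 = 12 + 165 = 177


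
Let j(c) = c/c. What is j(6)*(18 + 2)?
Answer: 20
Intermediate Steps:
j(c) = 1
j(6)*(18 + 2) = 1*(18 + 2) = 1*20 = 20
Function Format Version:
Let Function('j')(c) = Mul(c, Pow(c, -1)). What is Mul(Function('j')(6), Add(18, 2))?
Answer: 20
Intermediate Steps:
Function('j')(c) = 1
Mul(Function('j')(6), Add(18, 2)) = Mul(1, Add(18, 2)) = Mul(1, 20) = 20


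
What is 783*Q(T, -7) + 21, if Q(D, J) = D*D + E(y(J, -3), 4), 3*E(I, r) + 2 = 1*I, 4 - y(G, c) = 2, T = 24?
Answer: 451029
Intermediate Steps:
y(G, c) = 2 (y(G, c) = 4 - 1*2 = 4 - 2 = 2)
E(I, r) = -⅔ + I/3 (E(I, r) = -⅔ + (1*I)/3 = -⅔ + I/3)
Q(D, J) = D² (Q(D, J) = D*D + (-⅔ + (⅓)*2) = D² + (-⅔ + ⅔) = D² + 0 = D²)
783*Q(T, -7) + 21 = 783*24² + 21 = 783*576 + 21 = 451008 + 21 = 451029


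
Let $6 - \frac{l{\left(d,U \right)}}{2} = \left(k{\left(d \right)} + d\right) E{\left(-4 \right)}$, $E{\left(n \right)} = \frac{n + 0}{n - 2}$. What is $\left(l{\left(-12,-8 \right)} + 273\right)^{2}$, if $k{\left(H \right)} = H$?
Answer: $100489$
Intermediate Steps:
$E{\left(n \right)} = \frac{n}{-2 + n}$
$l{\left(d,U \right)} = 12 - \frac{8 d}{3}$ ($l{\left(d,U \right)} = 12 - 2 \left(d + d\right) \left(- \frac{4}{-2 - 4}\right) = 12 - 2 \cdot 2 d \left(- \frac{4}{-6}\right) = 12 - 2 \cdot 2 d \left(\left(-4\right) \left(- \frac{1}{6}\right)\right) = 12 - 2 \cdot 2 d \frac{2}{3} = 12 - 2 \frac{4 d}{3} = 12 - \frac{8 d}{3}$)
$\left(l{\left(-12,-8 \right)} + 273\right)^{2} = \left(\left(12 - -32\right) + 273\right)^{2} = \left(\left(12 + 32\right) + 273\right)^{2} = \left(44 + 273\right)^{2} = 317^{2} = 100489$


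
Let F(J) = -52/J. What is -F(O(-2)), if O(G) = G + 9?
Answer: 52/7 ≈ 7.4286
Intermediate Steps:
O(G) = 9 + G
-F(O(-2)) = -(-52)/(9 - 2) = -(-52)/7 = -1*(-52/7) = 52/7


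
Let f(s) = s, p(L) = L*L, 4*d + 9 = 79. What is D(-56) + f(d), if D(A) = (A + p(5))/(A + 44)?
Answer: 241/12 ≈ 20.083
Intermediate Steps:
d = 35/2 (d = -9/4 + (¼)*79 = -9/4 + 79/4 = 35/2 ≈ 17.500)
p(L) = L²
D(A) = (25 + A)/(44 + A) (D(A) = (A + 5²)/(A + 44) = (A + 25)/(44 + A) = (25 + A)/(44 + A))
D(-56) + f(d) = (25 - 56)/(44 - 56) + 35/2 = -31/(-12) + 35/2 = -1/12*(-31) + 35/2 = 31/12 + 35/2 = 241/12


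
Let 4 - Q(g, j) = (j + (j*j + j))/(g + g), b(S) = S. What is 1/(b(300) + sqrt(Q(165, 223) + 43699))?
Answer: 6600/1021879 - sqrt(21078662)/1021879 ≈ 0.0019658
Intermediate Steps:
Q(g, j) = 4 - (j**2 + 2*j)/(2*g) (Q(g, j) = 4 - (j + (j*j + j))/(g + g) = 4 - (j + (j**2 + j))/(2*g) = 4 - (j + (j + j**2))*1/(2*g) = 4 - (j**2 + 2*j)*1/(2*g) = 4 - (j**2 + 2*j)/(2*g))
1/(b(300) + sqrt(Q(165, 223) + 43699)) = 1/(300 + sqrt((-1*223 + 4*165 - 1/2*223**2)/165 + 43699)) = 1/(300 + sqrt((-223 + 660 - 1/2*49729)/165 + 43699)) = 1/(300 + sqrt((-223 + 660 - 49729/2)/165 + 43699)) = 1/(300 + sqrt((1/165)*(-48855/2) + 43699)) = 1/(300 + sqrt(-3257/22 + 43699)) = 1/(300 + sqrt(958121/22)) = 1/(300 + sqrt(21078662)/22)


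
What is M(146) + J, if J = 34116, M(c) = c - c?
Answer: 34116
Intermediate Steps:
M(c) = 0
M(146) + J = 0 + 34116 = 34116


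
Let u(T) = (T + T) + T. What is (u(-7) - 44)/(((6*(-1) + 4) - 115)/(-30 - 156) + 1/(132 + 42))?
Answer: -175305/1712 ≈ -102.40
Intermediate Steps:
u(T) = 3*T (u(T) = 2*T + T = 3*T)
(u(-7) - 44)/(((6*(-1) + 4) - 115)/(-30 - 156) + 1/(132 + 42)) = (3*(-7) - 44)/(((6*(-1) + 4) - 115)/(-30 - 156) + 1/(132 + 42)) = (-21 - 44)/(((-6 + 4) - 115)/(-186) + 1/174) = -65/((-2 - 115)*(-1/186) + 1/174) = -65/(-117*(-1/186) + 1/174) = -65/(39/62 + 1/174) = -65/1712/2697 = -65*2697/1712 = -175305/1712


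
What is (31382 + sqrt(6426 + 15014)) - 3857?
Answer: 27525 + 8*sqrt(335) ≈ 27671.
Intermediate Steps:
(31382 + sqrt(6426 + 15014)) - 3857 = (31382 + sqrt(21440)) - 3857 = (31382 + 8*sqrt(335)) - 3857 = 27525 + 8*sqrt(335)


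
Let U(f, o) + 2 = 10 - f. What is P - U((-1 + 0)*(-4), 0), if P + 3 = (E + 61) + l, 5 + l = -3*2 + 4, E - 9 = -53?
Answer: 3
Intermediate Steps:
E = -44 (E = 9 - 53 = -44)
l = -7 (l = -5 + (-3*2 + 4) = -5 + (-6 + 4) = -5 - 2 = -7)
P = 7 (P = -3 + ((-44 + 61) - 7) = -3 + (17 - 7) = -3 + 10 = 7)
U(f, o) = 8 - f (U(f, o) = -2 + (10 - f) = 8 - f)
P - U((-1 + 0)*(-4), 0) = 7 - (8 - (-1 + 0)*(-4)) = 7 - (8 - (-1)*(-4)) = 7 - (8 - 1*4) = 7 - (8 - 4) = 7 - 1*4 = 7 - 4 = 3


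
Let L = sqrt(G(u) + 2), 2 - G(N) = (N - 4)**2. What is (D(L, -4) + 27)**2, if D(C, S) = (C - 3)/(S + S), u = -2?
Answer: 47929/64 - 219*I*sqrt(2)/8 ≈ 748.89 - 38.714*I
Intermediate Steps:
G(N) = 2 - (-4 + N)**2 (G(N) = 2 - (N - 4)**2 = 2 - (-4 + N)**2)
L = 4*I*sqrt(2) (L = sqrt((2 - (-4 - 2)**2) + 2) = sqrt((2 - 1*(-6)**2) + 2) = sqrt((2 - 1*36) + 2) = sqrt((2 - 36) + 2) = sqrt(-34 + 2) = sqrt(-32) = 4*I*sqrt(2) ≈ 5.6569*I)
D(C, S) = (-3 + C)/(2*S) (D(C, S) = (-3 + C)/((2*S)) = (-3 + C)*(1/(2*S)) = (-3 + C)/(2*S))
(D(L, -4) + 27)**2 = ((1/2)*(-3 + 4*I*sqrt(2))/(-4) + 27)**2 = ((1/2)*(-1/4)*(-3 + 4*I*sqrt(2)) + 27)**2 = ((3/8 - I*sqrt(2)/2) + 27)**2 = (219/8 - I*sqrt(2)/2)**2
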